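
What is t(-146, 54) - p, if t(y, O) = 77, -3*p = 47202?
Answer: 15811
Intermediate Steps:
p = -15734 (p = -1/3*47202 = -15734)
t(-146, 54) - p = 77 - 1*(-15734) = 77 + 15734 = 15811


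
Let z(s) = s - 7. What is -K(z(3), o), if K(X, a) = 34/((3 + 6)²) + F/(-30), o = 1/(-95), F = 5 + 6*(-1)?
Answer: -367/810 ≈ -0.45309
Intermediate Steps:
z(s) = -7 + s
F = -1 (F = 5 - 6 = -1)
o = -1/95 ≈ -0.010526
K(X, a) = 367/810 (K(X, a) = 34/((3 + 6)²) - 1/(-30) = 34/(9²) - 1*(-1/30) = 34/81 + 1/30 = 367/810)
-K(z(3), o) = -1*367/810 = -367/810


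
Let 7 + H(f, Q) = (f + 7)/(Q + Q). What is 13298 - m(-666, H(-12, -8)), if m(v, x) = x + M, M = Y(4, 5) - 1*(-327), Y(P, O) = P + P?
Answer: 207515/16 ≈ 12970.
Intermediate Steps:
Y(P, O) = 2*P
H(f, Q) = -7 + (7 + f)/(2*Q) (H(f, Q) = -7 + (f + 7)/(Q + Q) = -7 + (7 + f)/((2*Q)) = -7 + (7 + f)*(1/(2*Q)) = -7 + (7 + f)/(2*Q))
M = 335 (M = 2*4 - 1*(-327) = 8 + 327 = 335)
m(v, x) = 335 + x (m(v, x) = x + 335 = 335 + x)
13298 - m(-666, H(-12, -8)) = 13298 - (335 + (½)*(7 - 12 - 14*(-8))/(-8)) = 13298 - (335 + (½)*(-⅛)*(7 - 12 + 112)) = 13298 - (335 + (½)*(-⅛)*107) = 13298 - (335 - 107/16) = 13298 - 1*5253/16 = 13298 - 5253/16 = 207515/16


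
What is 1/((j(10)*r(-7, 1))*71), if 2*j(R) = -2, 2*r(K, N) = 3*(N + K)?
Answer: 1/639 ≈ 0.0015649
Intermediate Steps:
r(K, N) = 3*K/2 + 3*N/2 (r(K, N) = (3*(N + K))/2 = (3*(K + N))/2 = (3*K + 3*N)/2 = 3*K/2 + 3*N/2)
j(R) = -1 (j(R) = (½)*(-2) = -1)
1/((j(10)*r(-7, 1))*71) = 1/(-((3/2)*(-7) + (3/2)*1)*71) = 1/(-(-21/2 + 3/2)*71) = 1/(-1*(-9)*71) = 1/(9*71) = 1/639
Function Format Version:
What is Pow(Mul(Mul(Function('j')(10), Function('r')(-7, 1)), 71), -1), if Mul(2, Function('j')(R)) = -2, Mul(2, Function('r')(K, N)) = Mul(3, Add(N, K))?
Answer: Rational(1, 639) ≈ 0.0015649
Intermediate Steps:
Function('r')(K, N) = Add(Mul(Rational(3, 2), K), Mul(Rational(3, 2), N)) (Function('r')(K, N) = Mul(Rational(1, 2), Mul(3, Add(N, K))) = Mul(Rational(1, 2), Mul(3, Add(K, N))) = Mul(Rational(1, 2), Add(Mul(3, K), Mul(3, N))) = Add(Mul(Rational(3, 2), K), Mul(Rational(3, 2), N)))
Function('j')(R) = -1 (Function('j')(R) = Mul(Rational(1, 2), -2) = -1)
Pow(Mul(Mul(Function('j')(10), Function('r')(-7, 1)), 71), -1) = Pow(Mul(Mul(-1, Add(Mul(Rational(3, 2), -7), Mul(Rational(3, 2), 1))), 71), -1) = Pow(Mul(Mul(-1, Add(Rational(-21, 2), Rational(3, 2))), 71), -1) = Pow(Mul(Mul(-1, -9), 71), -1) = Pow(Mul(9, 71), -1) = Pow(639, -1) = Rational(1, 639)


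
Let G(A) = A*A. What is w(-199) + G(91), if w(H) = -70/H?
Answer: 1647989/199 ≈ 8281.3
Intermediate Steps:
G(A) = A²
w(-199) + G(91) = -70/(-199) + 91² = -70*(-1/199) + 8281 = 70/199 + 8281 = 1647989/199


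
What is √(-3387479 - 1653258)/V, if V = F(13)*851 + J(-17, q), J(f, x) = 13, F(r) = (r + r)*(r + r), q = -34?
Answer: I*√5040737/575289 ≈ 0.0039027*I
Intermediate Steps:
F(r) = 4*r² (F(r) = (2*r)*(2*r) = 4*r²)
V = 575289 (V = (4*13²)*851 + 13 = (4*169)*851 + 13 = 676*851 + 13 = 575276 + 13 = 575289)
√(-3387479 - 1653258)/V = √(-3387479 - 1653258)/575289 = √(-5040737)*(1/575289) = (I*√5040737)*(1/575289) = I*√5040737/575289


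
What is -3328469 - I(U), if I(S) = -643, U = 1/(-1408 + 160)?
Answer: -3327826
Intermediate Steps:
U = -1/1248 (U = 1/(-1248) = -1/1248 ≈ -0.00080128)
-3328469 - I(U) = -3328469 - 1*(-643) = -3328469 + 643 = -3327826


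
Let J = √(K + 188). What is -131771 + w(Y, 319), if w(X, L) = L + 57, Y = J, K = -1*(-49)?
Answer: -131395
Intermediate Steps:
K = 49
J = √237 (J = √(49 + 188) = √237 ≈ 15.395)
Y = √237 ≈ 15.395
w(X, L) = 57 + L
-131771 + w(Y, 319) = -131771 + (57 + 319) = -131771 + 376 = -131395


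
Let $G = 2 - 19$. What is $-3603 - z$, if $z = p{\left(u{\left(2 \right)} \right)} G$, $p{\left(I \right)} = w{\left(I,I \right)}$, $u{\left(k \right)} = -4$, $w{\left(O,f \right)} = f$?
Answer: $-3671$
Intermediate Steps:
$p{\left(I \right)} = I$
$G = -17$
$z = 68$ ($z = \left(-4\right) \left(-17\right) = 68$)
$-3603 - z = -3603 - 68 = -3671$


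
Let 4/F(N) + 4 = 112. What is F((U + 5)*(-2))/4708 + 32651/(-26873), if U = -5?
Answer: -377312513/310544388 ≈ -1.2150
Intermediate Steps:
F(N) = 1/27 (F(N) = 4/(-4 + 112) = 4/108 = 4*(1/108) = 1/27)
F((U + 5)*(-2))/4708 + 32651/(-26873) = (1/27)/4708 + 32651/(-26873) = (1/27)*(1/4708) + 32651*(-1/26873) = 1/127116 - 32651/26873 = -377312513/310544388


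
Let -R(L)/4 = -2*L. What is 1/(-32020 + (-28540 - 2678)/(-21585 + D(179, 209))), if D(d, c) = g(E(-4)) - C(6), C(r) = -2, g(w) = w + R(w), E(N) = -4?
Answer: -21619/692209162 ≈ -3.1232e-5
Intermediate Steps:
R(L) = 8*L (R(L) = -(-8)*L = 8*L)
g(w) = 9*w (g(w) = w + 8*w = 9*w)
D(d, c) = -34 (D(d, c) = 9*(-4) - 1*(-2) = -36 + 2 = -34)
1/(-32020 + (-28540 - 2678)/(-21585 + D(179, 209))) = 1/(-32020 + (-28540 - 2678)/(-21585 - 34)) = 1/(-32020 - 31218/(-21619)) = 1/(-32020 - 31218*(-1/21619)) = 1/(-32020 + 31218/21619) = 1/(-692209162/21619) = -21619/692209162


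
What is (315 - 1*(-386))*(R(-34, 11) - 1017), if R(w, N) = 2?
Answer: -711515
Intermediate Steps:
(315 - 1*(-386))*(R(-34, 11) - 1017) = (315 - 1*(-386))*(2 - 1017) = (315 + 386)*(-1015) = 701*(-1015) = -711515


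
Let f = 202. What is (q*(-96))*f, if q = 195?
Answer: -3781440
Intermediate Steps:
(q*(-96))*f = (195*(-96))*202 = -18720*202 = -3781440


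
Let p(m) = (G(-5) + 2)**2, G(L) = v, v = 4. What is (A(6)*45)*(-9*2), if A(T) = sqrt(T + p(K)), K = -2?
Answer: -810*sqrt(42) ≈ -5249.4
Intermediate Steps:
G(L) = 4
p(m) = 36 (p(m) = (4 + 2)**2 = 6**2 = 36)
A(T) = sqrt(36 + T) (A(T) = sqrt(T + 36) = sqrt(36 + T))
(A(6)*45)*(-9*2) = (sqrt(36 + 6)*45)*(-9*2) = (sqrt(42)*45)*(-18) = (45*sqrt(42))*(-18) = -810*sqrt(42)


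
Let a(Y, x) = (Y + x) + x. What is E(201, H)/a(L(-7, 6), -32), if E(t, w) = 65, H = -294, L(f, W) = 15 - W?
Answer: -13/11 ≈ -1.1818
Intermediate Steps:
a(Y, x) = Y + 2*x
E(201, H)/a(L(-7, 6), -32) = 65/((15 - 1*6) + 2*(-32)) = 65/((15 - 6) - 64) = 65/(9 - 64) = 65/(-55) = 65*(-1/55) = -13/11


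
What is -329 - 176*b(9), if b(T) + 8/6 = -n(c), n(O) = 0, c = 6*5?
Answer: -283/3 ≈ -94.333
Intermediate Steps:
c = 30
b(T) = -4/3 (b(T) = -4/3 - 1*0 = -4/3 + 0 = -4/3)
-329 - 176*b(9) = -329 - 176*(-4/3) = -329 + 704/3 = -283/3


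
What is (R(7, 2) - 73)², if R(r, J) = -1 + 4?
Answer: 4900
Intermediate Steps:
R(r, J) = 3
(R(7, 2) - 73)² = (3 - 73)² = (-70)² = 4900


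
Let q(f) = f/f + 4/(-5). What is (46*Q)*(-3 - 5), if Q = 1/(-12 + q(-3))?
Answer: 1840/59 ≈ 31.186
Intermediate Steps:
q(f) = ⅕ (q(f) = 1 + 4*(-⅕) = 1 - ⅘ = ⅕)
Q = -5/59 (Q = 1/(-12 + ⅕) = 1/(-59/5) = -5/59 ≈ -0.084746)
(46*Q)*(-3 - 5) = (46*(-5/59))*(-3 - 5) = -230/59*(-8) = 1840/59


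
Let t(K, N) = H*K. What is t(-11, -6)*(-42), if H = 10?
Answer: 4620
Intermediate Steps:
t(K, N) = 10*K
t(-11, -6)*(-42) = (10*(-11))*(-42) = -110*(-42) = 4620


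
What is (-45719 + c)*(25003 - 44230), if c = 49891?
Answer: -80215044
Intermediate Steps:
(-45719 + c)*(25003 - 44230) = (-45719 + 49891)*(25003 - 44230) = 4172*(-19227) = -80215044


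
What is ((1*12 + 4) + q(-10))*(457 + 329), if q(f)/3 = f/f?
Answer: 14934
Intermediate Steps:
q(f) = 3 (q(f) = 3*(f/f) = 3*1 = 3)
((1*12 + 4) + q(-10))*(457 + 329) = ((1*12 + 4) + 3)*(457 + 329) = ((12 + 4) + 3)*786 = (16 + 3)*786 = 19*786 = 14934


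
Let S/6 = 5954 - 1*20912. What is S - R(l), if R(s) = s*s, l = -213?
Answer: -135117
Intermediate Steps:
R(s) = s²
S = -89748 (S = 6*(5954 - 1*20912) = 6*(5954 - 20912) = 6*(-14958) = -89748)
S - R(l) = -89748 - 1*(-213)² = -89748 - 1*45369 = -89748 - 45369 = -135117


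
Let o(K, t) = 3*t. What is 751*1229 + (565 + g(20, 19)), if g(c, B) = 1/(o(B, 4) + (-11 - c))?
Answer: 17547335/19 ≈ 9.2354e+5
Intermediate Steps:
g(c, B) = 1/(1 - c) (g(c, B) = 1/(3*4 + (-11 - c)) = 1/(12 + (-11 - c)) = 1/(1 - c))
751*1229 + (565 + g(20, 19)) = 751*1229 + (565 - 1/(-1 + 20)) = 922979 + (565 - 1/19) = 922979 + 10734/19 = 17547335/19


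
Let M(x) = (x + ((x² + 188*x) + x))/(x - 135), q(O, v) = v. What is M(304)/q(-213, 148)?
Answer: 2888/481 ≈ 6.0042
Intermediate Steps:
M(x) = (x² + 190*x)/(-135 + x) (M(x) = (x + (x² + 189*x))/(-135 + x) = (x² + 190*x)/(-135 + x))
M(304)/q(-213, 148) = (304*(190 + 304)/(-135 + 304))/148 = (304*494/169)*(1/148) = (304*(1/169)*494)*(1/148) = (11552/13)*(1/148) = 2888/481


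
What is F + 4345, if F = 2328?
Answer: 6673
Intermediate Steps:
F + 4345 = 2328 + 4345 = 6673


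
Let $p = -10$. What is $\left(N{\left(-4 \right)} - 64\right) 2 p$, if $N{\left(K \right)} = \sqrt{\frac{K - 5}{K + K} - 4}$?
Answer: $1280 - 5 i \sqrt{46} \approx 1280.0 - 33.912 i$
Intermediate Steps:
$N{\left(K \right)} = \sqrt{-4 + \frac{-5 + K}{2 K}}$ ($N{\left(K \right)} = \sqrt{\frac{-5 + K}{2 K} - 4} = \sqrt{-4 + \frac{-5 + K}{2 K}}$)
$\left(N{\left(-4 \right)} - 64\right) 2 p = \left(\frac{\sqrt{-14 - \frac{10}{-4}}}{2} - 64\right) 2 \left(-10\right) = \left(\frac{\sqrt{-14 - - \frac{5}{2}}}{2} - 64\right) \left(-20\right) = \left(\frac{\sqrt{-14 + \frac{5}{2}}}{2} - 64\right) \left(-20\right) = \left(\frac{\sqrt{- \frac{23}{2}}}{2} - 64\right) \left(-20\right) = \left(\frac{\frac{1}{2} i \sqrt{46}}{2} - 64\right) \left(-20\right) = \left(\frac{i \sqrt{46}}{4} - 64\right) \left(-20\right) = \left(-64 + \frac{i \sqrt{46}}{4}\right) \left(-20\right) = 1280 - 5 i \sqrt{46}$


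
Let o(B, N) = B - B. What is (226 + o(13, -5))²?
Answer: 51076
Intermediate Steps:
o(B, N) = 0
(226 + o(13, -5))² = (226 + 0)² = 226² = 51076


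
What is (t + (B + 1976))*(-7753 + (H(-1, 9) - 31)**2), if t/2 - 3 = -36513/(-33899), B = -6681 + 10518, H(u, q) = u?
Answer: -1327842364803/33899 ≈ -3.9171e+7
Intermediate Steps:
B = 3837
t = 276420/33899 (t = 6 + 2*(-36513/(-33899)) = 6 + 2*(-36513*(-1/33899)) = 6 + 2*(36513/33899) = 6 + 73026/33899 = 276420/33899 ≈ 8.1542)
(t + (B + 1976))*(-7753 + (H(-1, 9) - 31)**2) = (276420/33899 + (3837 + 1976))*(-7753 + (-1 - 31)**2) = (276420/33899 + 5813)*(-7753 + (-32)**2) = 197331307*(-7753 + 1024)/33899 = (197331307/33899)*(-6729) = -1327842364803/33899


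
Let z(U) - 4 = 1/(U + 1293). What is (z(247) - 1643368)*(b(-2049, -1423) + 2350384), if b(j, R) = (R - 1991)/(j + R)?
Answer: -10326263767598177029/2673440 ≈ -3.8625e+12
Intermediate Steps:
b(j, R) = (-1991 + R)/(R + j)
z(U) = 4 + 1/(1293 + U) (z(U) = 4 + 1/(U + 1293) = 4 + 1/(1293 + U))
(z(247) - 1643368)*(b(-2049, -1423) + 2350384) = ((5173 + 4*247)/(1293 + 247) - 1643368)*((-1991 - 1423)/(-1423 - 2049) + 2350384) = ((5173 + 988)/1540 - 1643368)*(-3414/(-3472) + 2350384) = ((1/1540)*6161 - 1643368)*(-1/3472*(-3414) + 2350384) = (6161/1540 - 1643368)*(1707/1736 + 2350384) = -2530780559/1540*4080268331/1736 = -10326263767598177029/2673440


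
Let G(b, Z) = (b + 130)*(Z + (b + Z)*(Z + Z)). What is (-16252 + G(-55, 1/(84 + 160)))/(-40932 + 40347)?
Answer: 484786811/17414280 ≈ 27.838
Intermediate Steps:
G(b, Z) = (130 + b)*(Z + 2*Z*(Z + b)) (G(b, Z) = (130 + b)*(Z + (Z + b)*(2*Z)) = (130 + b)*(Z + 2*Z*(Z + b)))
(-16252 + G(-55, 1/(84 + 160)))/(-40932 + 40347) = (-16252 + (130 + 2*(-55)**2 + 260/(84 + 160) + 261*(-55) + 2*(-55)/(84 + 160))/(84 + 160))/(-40932 + 40347) = (-16252 + (130 + 2*3025 + 260/244 - 14355 + 2*(-55)/244)/244)/(-585) = (-16252 + (130 + 6050 + 260*(1/244) - 14355 + 2*(1/244)*(-55))/244)*(-1/585) = (-16252 + (130 + 6050 + 65/61 - 14355 - 55/122)/244)*(-1/585) = (-16252 + (1/244)*(-997275/122))*(-1/585) = (-16252 - 997275/29768)*(-1/585) = -484786811/29768*(-1/585) = 484786811/17414280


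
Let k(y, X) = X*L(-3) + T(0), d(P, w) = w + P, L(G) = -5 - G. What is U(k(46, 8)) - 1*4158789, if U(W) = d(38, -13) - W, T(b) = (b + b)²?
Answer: -4158748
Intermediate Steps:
d(P, w) = P + w
T(b) = 4*b² (T(b) = (2*b)² = 4*b²)
k(y, X) = -2*X (k(y, X) = X*(-5 - 1*(-3)) + 4*0² = X*(-5 + 3) + 4*0 = X*(-2) + 0 = -2*X + 0 = -2*X)
U(W) = 25 - W (U(W) = (38 - 13) - W = 25 - W)
U(k(46, 8)) - 1*4158789 = (25 - (-2)*8) - 1*4158789 = (25 - 1*(-16)) - 4158789 = (25 + 16) - 4158789 = 41 - 4158789 = -4158748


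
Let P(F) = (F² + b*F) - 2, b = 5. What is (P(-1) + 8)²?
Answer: 4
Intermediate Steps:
P(F) = -2 + F² + 5*F (P(F) = (F² + 5*F) - 2 = -2 + F² + 5*F)
(P(-1) + 8)² = ((-2 + (-1)² + 5*(-1)) + 8)² = ((-2 + 1 - 5) + 8)² = (-6 + 8)² = 2² = 4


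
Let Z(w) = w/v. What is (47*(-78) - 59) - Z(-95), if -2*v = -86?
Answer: -160080/43 ≈ -3722.8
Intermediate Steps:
v = 43 (v = -½*(-86) = 43)
Z(w) = w/43
(47*(-78) - 59) - Z(-95) = (47*(-78) - 59) - (-95)/43 = (-3666 - 59) - 1*(-95/43) = -3725 + 95/43 = -160080/43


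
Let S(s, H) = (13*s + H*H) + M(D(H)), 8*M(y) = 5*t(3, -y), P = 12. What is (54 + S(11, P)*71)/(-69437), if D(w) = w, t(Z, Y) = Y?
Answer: -39797/138874 ≈ -0.28657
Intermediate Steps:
M(y) = -5*y/8 (M(y) = (5*(-y))/8 = (-5*y)/8 = -5*y/8)
S(s, H) = H² + 13*s - 5*H/8 (S(s, H) = (13*s + H*H) - 5*H/8 = (13*s + H²) - 5*H/8 = (H² + 13*s) - 5*H/8 = H² + 13*s - 5*H/8)
(54 + S(11, P)*71)/(-69437) = (54 + (12² + 13*11 - 5/8*12)*71)/(-69437) = (54 + (144 + 143 - 15/2)*71)*(-1/69437) = (54 + (559/2)*71)*(-1/69437) = (54 + 39689/2)*(-1/69437) = (39797/2)*(-1/69437) = -39797/138874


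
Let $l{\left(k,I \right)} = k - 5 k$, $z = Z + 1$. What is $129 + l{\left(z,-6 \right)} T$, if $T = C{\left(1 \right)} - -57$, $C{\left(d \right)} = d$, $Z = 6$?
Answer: $-1495$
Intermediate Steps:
$z = 7$ ($z = 6 + 1 = 7$)
$l{\left(k,I \right)} = - 4 k$
$T = 58$ ($T = 1 - -57 = 1 + 57 = 58$)
$129 + l{\left(z,-6 \right)} T = 129 + \left(-4\right) 7 \cdot 58 = 129 - 1624 = -1495$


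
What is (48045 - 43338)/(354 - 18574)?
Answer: -4707/18220 ≈ -0.25834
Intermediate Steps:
(48045 - 43338)/(354 - 18574) = 4707/(-18220) = 4707*(-1/18220) = -4707/18220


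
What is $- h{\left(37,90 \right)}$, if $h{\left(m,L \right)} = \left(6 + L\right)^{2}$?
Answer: $-9216$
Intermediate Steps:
$- h{\left(37,90 \right)} = - \left(6 + 90\right)^{2} = - 96^{2} = \left(-1\right) 9216 = -9216$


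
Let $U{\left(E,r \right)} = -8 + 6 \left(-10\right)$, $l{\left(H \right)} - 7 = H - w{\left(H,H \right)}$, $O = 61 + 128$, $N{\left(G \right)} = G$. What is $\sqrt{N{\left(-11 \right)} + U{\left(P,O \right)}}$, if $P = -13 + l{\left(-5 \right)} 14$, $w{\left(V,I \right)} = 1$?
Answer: $i \sqrt{79} \approx 8.8882 i$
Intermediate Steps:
$O = 189$
$l{\left(H \right)} = 6 + H$ ($l{\left(H \right)} = 7 + \left(H - 1\right) = 7 + \left(-1 + H\right) = 6 + H$)
$P = 1$ ($P = -13 + \left(6 - 5\right) 14 = -13 + 1 \cdot 14 = -13 + 14 = 1$)
$U{\left(E,r \right)} = -68$ ($U{\left(E,r \right)} = -8 - 60 = -68$)
$\sqrt{N{\left(-11 \right)} + U{\left(P,O \right)}} = \sqrt{-11 - 68} = \sqrt{-79} = i \sqrt{79}$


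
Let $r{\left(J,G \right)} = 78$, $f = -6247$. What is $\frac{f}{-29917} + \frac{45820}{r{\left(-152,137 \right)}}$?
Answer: $\frac{685642103}{1166763} \approx 587.64$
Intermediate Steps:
$\frac{f}{-29917} + \frac{45820}{r{\left(-152,137 \right)}} = - \frac{6247}{-29917} + \frac{45820}{78} = \left(-6247\right) \left(- \frac{1}{29917}\right) + 45820 \cdot \frac{1}{78} = \frac{6247}{29917} + \frac{22910}{39} = \frac{685642103}{1166763}$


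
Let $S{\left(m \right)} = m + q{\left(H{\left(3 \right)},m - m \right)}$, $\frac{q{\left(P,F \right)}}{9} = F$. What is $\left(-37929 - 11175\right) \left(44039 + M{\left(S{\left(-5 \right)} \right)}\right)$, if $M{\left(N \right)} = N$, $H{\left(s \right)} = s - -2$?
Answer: $-2162245536$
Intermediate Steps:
$H{\left(s \right)} = 2 + s$ ($H{\left(s \right)} = s + 2 = 2 + s$)
$q{\left(P,F \right)} = 9 F$
$S{\left(m \right)} = m$ ($S{\left(m \right)} = m + 9 \left(m - m\right) = m + 9 \cdot 0 = m + 0 = m$)
$\left(-37929 - 11175\right) \left(44039 + M{\left(S{\left(-5 \right)} \right)}\right) = \left(-37929 - 11175\right) \left(44039 - 5\right) = \left(-49104\right) 44034 = -2162245536$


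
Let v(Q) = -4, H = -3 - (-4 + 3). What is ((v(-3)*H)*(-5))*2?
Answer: -80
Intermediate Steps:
H = -2 (H = -3 - 1*(-1) = -3 + 1 = -2)
((v(-3)*H)*(-5))*2 = (-4*(-2)*(-5))*2 = (8*(-5))*2 = -40*2 = -80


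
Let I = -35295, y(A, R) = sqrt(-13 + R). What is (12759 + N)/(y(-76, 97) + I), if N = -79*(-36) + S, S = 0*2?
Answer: -183569295/415245647 - 10402*sqrt(21)/415245647 ≈ -0.44219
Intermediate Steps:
S = 0
N = 2844 (N = -79*(-36) + 0 = 2844 + 0 = 2844)
(12759 + N)/(y(-76, 97) + I) = (12759 + 2844)/(sqrt(-13 + 97) - 35295) = 15603/(sqrt(84) - 35295) = 15603/(2*sqrt(21) - 35295) = 15603/(-35295 + 2*sqrt(21))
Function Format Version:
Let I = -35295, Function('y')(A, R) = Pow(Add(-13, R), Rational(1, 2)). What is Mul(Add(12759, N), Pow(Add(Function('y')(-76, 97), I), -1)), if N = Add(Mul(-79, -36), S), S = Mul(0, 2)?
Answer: Add(Rational(-183569295, 415245647), Mul(Rational(-10402, 415245647), Pow(21, Rational(1, 2)))) ≈ -0.44219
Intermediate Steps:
S = 0
N = 2844 (N = Add(Mul(-79, -36), 0) = Add(2844, 0) = 2844)
Mul(Add(12759, N), Pow(Add(Function('y')(-76, 97), I), -1)) = Mul(Add(12759, 2844), Pow(Add(Pow(Add(-13, 97), Rational(1, 2)), -35295), -1)) = Mul(15603, Pow(Add(Pow(84, Rational(1, 2)), -35295), -1)) = Mul(15603, Pow(Add(Mul(2, Pow(21, Rational(1, 2))), -35295), -1)) = Mul(15603, Pow(Add(-35295, Mul(2, Pow(21, Rational(1, 2)))), -1))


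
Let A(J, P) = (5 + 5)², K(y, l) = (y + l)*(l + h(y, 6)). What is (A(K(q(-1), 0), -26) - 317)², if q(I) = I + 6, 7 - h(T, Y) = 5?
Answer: 47089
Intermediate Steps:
h(T, Y) = 2 (h(T, Y) = 7 - 1*5 = 7 - 5 = 2)
q(I) = 6 + I
K(y, l) = (2 + l)*(l + y) (K(y, l) = (y + l)*(l + 2) = (l + y)*(2 + l) = (2 + l)*(l + y))
A(J, P) = 100 (A(J, P) = 10² = 100)
(A(K(q(-1), 0), -26) - 317)² = (100 - 317)² = (-217)² = 47089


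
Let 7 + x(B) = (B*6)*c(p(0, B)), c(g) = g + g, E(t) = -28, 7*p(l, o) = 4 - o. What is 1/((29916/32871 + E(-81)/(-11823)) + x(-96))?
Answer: -129544611/2132722776125 ≈ -6.0741e-5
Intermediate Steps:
p(l, o) = 4/7 - o/7 (p(l, o) = (4 - o)/7 = 4/7 - o/7)
c(g) = 2*g
x(B) = -7 + 6*B*(8/7 - 2*B/7) (x(B) = -7 + (B*6)*(2*(4/7 - B/7)) = -7 + (6*B)*(8/7 - 2*B/7) = -7 + 6*B*(8/7 - 2*B/7))
1/((29916/32871 + E(-81)/(-11823)) + x(-96)) = 1/((29916/32871 - 28/(-11823)) + (-7 - 12/7*(-96)*(-4 - 96))) = 1/((29916*(1/32871) - 28*(-1/11823)) + (-7 - 12/7*(-96)*(-100))) = 1/((9972/10957 + 4/1689) + (-7 - 115200/7)) = 1/(16886536/18506373 - 115249/7) = 1/(-2132722776125/129544611) = -129544611/2132722776125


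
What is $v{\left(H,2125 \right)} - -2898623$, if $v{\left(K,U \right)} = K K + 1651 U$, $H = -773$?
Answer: $7004527$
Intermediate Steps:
$v{\left(K,U \right)} = K^{2} + 1651 U$
$v{\left(H,2125 \right)} - -2898623 = \left(\left(-773\right)^{2} + 1651 \cdot 2125\right) - -2898623 = \left(597529 + 3508375\right) + 2898623 = 4105904 + 2898623 = 7004527$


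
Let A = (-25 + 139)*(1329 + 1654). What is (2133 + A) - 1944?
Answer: 340251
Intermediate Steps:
A = 340062 (A = 114*2983 = 340062)
(2133 + A) - 1944 = (2133 + 340062) - 1944 = 342195 - 1944 = 340251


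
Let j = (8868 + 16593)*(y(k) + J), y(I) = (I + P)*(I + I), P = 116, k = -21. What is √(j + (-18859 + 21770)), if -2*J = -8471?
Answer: √25014346/2 ≈ 2500.7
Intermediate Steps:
y(I) = 2*I*(116 + I) (y(I) = (I + 116)*(I + I) = (116 + I)*(2*I) = 2*I*(116 + I))
J = 8471/2 (J = -½*(-8471) = 8471/2 ≈ 4235.5)
j = 12501351/2 (j = (8868 + 16593)*(2*(-21)*(116 - 21) + 8471/2) = 25461*(2*(-21)*95 + 8471/2) = 25461*(-3990 + 8471/2) = 25461*(491/2) = 12501351/2 ≈ 6.2507e+6)
√(j + (-18859 + 21770)) = √(12501351/2 + (-18859 + 21770)) = √(12501351/2 + 2911) = √(12507173/2) = √25014346/2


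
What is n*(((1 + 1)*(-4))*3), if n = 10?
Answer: -240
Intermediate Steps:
n*(((1 + 1)*(-4))*3) = 10*(((1 + 1)*(-4))*3) = 10*((2*(-4))*3) = 10*(-8*3) = 10*(-24) = -240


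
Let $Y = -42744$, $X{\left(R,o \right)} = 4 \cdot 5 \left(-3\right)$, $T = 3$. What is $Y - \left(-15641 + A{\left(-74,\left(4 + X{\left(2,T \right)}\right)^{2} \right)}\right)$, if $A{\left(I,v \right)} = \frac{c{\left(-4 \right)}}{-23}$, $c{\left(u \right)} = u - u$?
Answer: $-27103$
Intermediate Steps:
$c{\left(u \right)} = 0$
$X{\left(R,o \right)} = -60$ ($X{\left(R,o \right)} = 20 \left(-3\right) = -60$)
$A{\left(I,v \right)} = 0$ ($A{\left(I,v \right)} = \frac{0}{-23} = 0 \left(- \frac{1}{23}\right) = 0$)
$Y - \left(-15641 + A{\left(-74,\left(4 + X{\left(2,T \right)}\right)^{2} \right)}\right) = -42744 + \left(15641 - 0\right) = -42744 + \left(15641 + 0\right) = -42744 + 15641 = -27103$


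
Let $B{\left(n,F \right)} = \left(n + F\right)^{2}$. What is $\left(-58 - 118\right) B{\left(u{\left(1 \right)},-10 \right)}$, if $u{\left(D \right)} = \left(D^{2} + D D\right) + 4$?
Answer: $-2816$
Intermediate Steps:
$u{\left(D \right)} = 4 + 2 D^{2}$ ($u{\left(D \right)} = \left(D^{2} + D^{2}\right) + 4 = 2 D^{2} + 4 = 4 + 2 D^{2}$)
$B{\left(n,F \right)} = \left(F + n\right)^{2}$
$\left(-58 - 118\right) B{\left(u{\left(1 \right)},-10 \right)} = \left(-58 - 118\right) \left(-10 + \left(4 + 2 \cdot 1^{2}\right)\right)^{2} = - 176 \left(-10 + \left(4 + 2 \cdot 1\right)\right)^{2} = - 176 \left(-10 + \left(4 + 2\right)\right)^{2} = - 176 \left(-10 + 6\right)^{2} = - 176 \left(-4\right)^{2} = \left(-176\right) 16 = -2816$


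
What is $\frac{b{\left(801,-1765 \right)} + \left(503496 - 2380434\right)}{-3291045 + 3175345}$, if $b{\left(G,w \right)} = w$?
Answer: $\frac{1878703}{115700} \approx 16.238$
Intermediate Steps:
$\frac{b{\left(801,-1765 \right)} + \left(503496 - 2380434\right)}{-3291045 + 3175345} = \frac{-1765 + \left(503496 - 2380434\right)}{-3291045 + 3175345} = \frac{-1765 + \left(503496 - 2380434\right)}{-115700} = \left(-1765 - 1876938\right) \left(- \frac{1}{115700}\right) = \left(-1878703\right) \left(- \frac{1}{115700}\right) = \frac{1878703}{115700}$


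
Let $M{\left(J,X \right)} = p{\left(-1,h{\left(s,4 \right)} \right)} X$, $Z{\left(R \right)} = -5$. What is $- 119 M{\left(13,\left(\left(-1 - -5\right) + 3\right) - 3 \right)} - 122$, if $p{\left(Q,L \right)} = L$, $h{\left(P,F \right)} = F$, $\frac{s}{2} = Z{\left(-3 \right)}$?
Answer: $-2026$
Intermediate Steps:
$s = -10$ ($s = 2 \left(-5\right) = -10$)
$M{\left(J,X \right)} = 4 X$
$- 119 M{\left(13,\left(\left(-1 - -5\right) + 3\right) - 3 \right)} - 122 = - 119 \cdot 4 \left(\left(\left(-1 - -5\right) + 3\right) - 3\right) - 122 = - 119 \cdot 4 \left(\left(\left(-1 + 5\right) + 3\right) - 3\right) - 122 = - 119 \cdot 4 \left(\left(4 + 3\right) - 3\right) - 122 = - 119 \cdot 4 \left(7 - 3\right) - 122 = - 119 \cdot 4 \cdot 4 - 122 = \left(-119\right) 16 - 122 = -1904 - 122 = -2026$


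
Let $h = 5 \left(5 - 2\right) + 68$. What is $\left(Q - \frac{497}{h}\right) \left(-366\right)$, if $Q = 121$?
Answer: $- \frac{3493836}{83} \approx -42094.0$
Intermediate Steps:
$h = 83$ ($h = 5 \cdot 3 + 68 = 15 + 68 = 83$)
$\left(Q - \frac{497}{h}\right) \left(-366\right) = \left(121 - \frac{497}{83}\right) \left(-366\right) = \frac{9546}{83} \left(-366\right) = - \frac{3493836}{83}$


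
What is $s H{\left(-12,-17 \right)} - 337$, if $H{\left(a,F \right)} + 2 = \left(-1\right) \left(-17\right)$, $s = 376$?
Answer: $5303$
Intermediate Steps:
$H{\left(a,F \right)} = 15$ ($H{\left(a,F \right)} = -2 - -17 = -2 + 17 = 15$)
$s H{\left(-12,-17 \right)} - 337 = 376 \cdot 15 - 337 = 5640 - 337 = 5303$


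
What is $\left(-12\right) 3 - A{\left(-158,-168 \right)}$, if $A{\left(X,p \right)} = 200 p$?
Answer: $33564$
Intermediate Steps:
$\left(-12\right) 3 - A{\left(-158,-168 \right)} = \left(-12\right) 3 - 200 \left(-168\right) = -36 - -33600 = -36 + 33600 = 33564$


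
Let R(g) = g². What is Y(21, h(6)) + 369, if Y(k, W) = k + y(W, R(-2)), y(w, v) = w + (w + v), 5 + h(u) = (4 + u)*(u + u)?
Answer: 624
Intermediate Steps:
h(u) = -5 + 2*u*(4 + u) (h(u) = -5 + (4 + u)*(u + u) = -5 + (4 + u)*(2*u) = -5 + 2*u*(4 + u))
y(w, v) = v + 2*w (y(w, v) = w + (v + w) = v + 2*w)
Y(k, W) = 4 + k + 2*W (Y(k, W) = k + ((-2)² + 2*W) = k + (4 + 2*W) = 4 + k + 2*W)
Y(21, h(6)) + 369 = (4 + 21 + 2*(-5 + 2*6² + 8*6)) + 369 = (4 + 21 + 2*(-5 + 2*36 + 48)) + 369 = (4 + 21 + 2*(-5 + 72 + 48)) + 369 = (4 + 21 + 2*115) + 369 = (4 + 21 + 230) + 369 = 255 + 369 = 624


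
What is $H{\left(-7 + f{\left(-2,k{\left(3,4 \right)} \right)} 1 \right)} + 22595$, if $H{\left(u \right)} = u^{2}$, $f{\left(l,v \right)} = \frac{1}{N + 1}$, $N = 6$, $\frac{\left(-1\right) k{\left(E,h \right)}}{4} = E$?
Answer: $\frac{1109459}{49} \approx 22642.0$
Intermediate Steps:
$k{\left(E,h \right)} = - 4 E$
$f{\left(l,v \right)} = \frac{1}{7}$ ($f{\left(l,v \right)} = \frac{1}{6 + 1} = \frac{1}{7}$)
$H{\left(-7 + f{\left(-2,k{\left(3,4 \right)} \right)} 1 \right)} + 22595 = \left(-7 + \frac{1}{7} \cdot 1\right)^{2} + 22595 = \left(-7 + \frac{1}{7}\right)^{2} + 22595 = \left(- \frac{48}{7}\right)^{2} + 22595 = \frac{2304}{49} + 22595 = \frac{1109459}{49}$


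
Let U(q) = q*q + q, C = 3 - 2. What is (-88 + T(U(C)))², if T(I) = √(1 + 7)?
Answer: 7752 - 352*√2 ≈ 7254.2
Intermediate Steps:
C = 1
U(q) = q + q² (U(q) = q² + q = q + q²)
T(I) = 2*√2 (T(I) = √8 = 2*√2)
(-88 + T(U(C)))² = (-88 + 2*√2)²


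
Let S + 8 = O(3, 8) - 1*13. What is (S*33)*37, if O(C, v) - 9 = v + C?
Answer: -1221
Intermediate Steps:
O(C, v) = 9 + C + v (O(C, v) = 9 + (v + C) = 9 + (C + v) = 9 + C + v)
S = -1 (S = -8 + ((9 + 3 + 8) - 1*13) = -8 + (20 - 13) = -8 + 7 = -1)
(S*33)*37 = -1*33*37 = -33*37 = -1221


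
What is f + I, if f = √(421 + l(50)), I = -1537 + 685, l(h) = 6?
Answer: -852 + √427 ≈ -831.34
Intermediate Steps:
I = -852
f = √427 (f = √(421 + 6) = √427 ≈ 20.664)
f + I = √427 - 852 = -852 + √427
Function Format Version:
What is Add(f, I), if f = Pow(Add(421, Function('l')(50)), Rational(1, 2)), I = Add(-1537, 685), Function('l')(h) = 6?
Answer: Add(-852, Pow(427, Rational(1, 2))) ≈ -831.34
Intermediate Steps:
I = -852
f = Pow(427, Rational(1, 2)) (f = Pow(Add(421, 6), Rational(1, 2)) = Pow(427, Rational(1, 2)) ≈ 20.664)
Add(f, I) = Add(Pow(427, Rational(1, 2)), -852) = Add(-852, Pow(427, Rational(1, 2)))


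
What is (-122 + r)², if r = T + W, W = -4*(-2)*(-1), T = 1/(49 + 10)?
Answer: 58813561/3481 ≈ 16896.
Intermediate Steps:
T = 1/59 ≈ 0.016949
W = -8 (W = 8*(-1) = -8)
r = -471/59 (r = 1/59 - 8 = -471/59 ≈ -7.9830)
(-122 + r)² = (-122 - 471/59)² = (-7669/59)² = 58813561/3481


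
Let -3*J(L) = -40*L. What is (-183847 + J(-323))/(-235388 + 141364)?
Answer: 564461/282072 ≈ 2.0011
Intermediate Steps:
J(L) = 40*L/3 (J(L) = -(-40)*L/3 = 40*L/3)
(-183847 + J(-323))/(-235388 + 141364) = (-183847 + (40/3)*(-323))/(-235388 + 141364) = (-183847 - 12920/3)/(-94024) = -564461/3*(-1/94024) = 564461/282072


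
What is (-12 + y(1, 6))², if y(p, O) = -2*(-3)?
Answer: 36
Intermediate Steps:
y(p, O) = 6
(-12 + y(1, 6))² = (-12 + 6)² = (-6)² = 36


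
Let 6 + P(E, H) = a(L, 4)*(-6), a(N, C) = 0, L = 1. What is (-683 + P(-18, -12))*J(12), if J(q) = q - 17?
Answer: 3445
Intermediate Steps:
J(q) = -17 + q
P(E, H) = -6 (P(E, H) = -6 + 0*(-6) = -6 + 0 = -6)
(-683 + P(-18, -12))*J(12) = (-683 - 6)*(-17 + 12) = -689*(-5) = 3445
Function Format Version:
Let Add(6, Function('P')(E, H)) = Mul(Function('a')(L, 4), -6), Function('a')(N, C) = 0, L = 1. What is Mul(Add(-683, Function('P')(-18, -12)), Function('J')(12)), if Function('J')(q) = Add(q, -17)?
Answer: 3445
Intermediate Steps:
Function('J')(q) = Add(-17, q)
Function('P')(E, H) = -6 (Function('P')(E, H) = Add(-6, Mul(0, -6)) = Add(-6, 0) = -6)
Mul(Add(-683, Function('P')(-18, -12)), Function('J')(12)) = Mul(Add(-683, -6), Add(-17, 12)) = Mul(-689, -5) = 3445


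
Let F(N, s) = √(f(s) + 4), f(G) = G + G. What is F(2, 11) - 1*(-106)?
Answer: 106 + √26 ≈ 111.10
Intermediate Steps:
f(G) = 2*G
F(N, s) = √(4 + 2*s) (F(N, s) = √(2*s + 4) = √(4 + 2*s))
F(2, 11) - 1*(-106) = √(4 + 2*11) - 1*(-106) = √(4 + 22) + 106 = √26 + 106 = 106 + √26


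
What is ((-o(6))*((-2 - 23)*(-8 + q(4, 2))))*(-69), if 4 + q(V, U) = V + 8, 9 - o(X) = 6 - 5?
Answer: 0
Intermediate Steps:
o(X) = 8 (o(X) = 9 - (6 - 5) = 9 - 1*1 = 9 - 1 = 8)
q(V, U) = 4 + V (q(V, U) = -4 + (V + 8) = -4 + (8 + V) = 4 + V)
((-o(6))*((-2 - 23)*(-8 + q(4, 2))))*(-69) = ((-1*8)*((-2 - 23)*(-8 + (4 + 4))))*(-69) = -(-200)*(-8 + 8)*(-69) = -(-200)*0*(-69) = -8*0*(-69) = 0*(-69) = 0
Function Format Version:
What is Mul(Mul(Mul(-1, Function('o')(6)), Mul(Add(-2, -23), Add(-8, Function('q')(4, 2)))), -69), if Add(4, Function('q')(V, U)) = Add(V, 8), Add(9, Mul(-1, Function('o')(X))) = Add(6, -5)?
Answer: 0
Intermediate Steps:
Function('o')(X) = 8 (Function('o')(X) = Add(9, Mul(-1, Add(6, -5))) = Add(9, Mul(-1, 1)) = Add(9, -1) = 8)
Function('q')(V, U) = Add(4, V) (Function('q')(V, U) = Add(-4, Add(V, 8)) = Add(-4, Add(8, V)) = Add(4, V))
Mul(Mul(Mul(-1, Function('o')(6)), Mul(Add(-2, -23), Add(-8, Function('q')(4, 2)))), -69) = Mul(Mul(Mul(-1, 8), Mul(Add(-2, -23), Add(-8, Add(4, 4)))), -69) = Mul(Mul(-8, Mul(-25, Add(-8, 8))), -69) = Mul(Mul(-8, Mul(-25, 0)), -69) = Mul(Mul(-8, 0), -69) = Mul(0, -69) = 0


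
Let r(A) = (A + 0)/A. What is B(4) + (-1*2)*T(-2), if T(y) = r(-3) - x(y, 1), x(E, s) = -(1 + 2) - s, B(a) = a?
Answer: -6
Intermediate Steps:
r(A) = 1 (r(A) = A/A = 1)
x(E, s) = -3 - s (x(E, s) = -1*3 - s = -3 - s)
T(y) = 5 (T(y) = 1 - (-3 - 1*1) = 1 - (-3 - 1) = 1 - 1*(-4) = 1 + 4 = 5)
B(4) + (-1*2)*T(-2) = 4 - 1*2*5 = 4 - 2*5 = 4 - 10 = -6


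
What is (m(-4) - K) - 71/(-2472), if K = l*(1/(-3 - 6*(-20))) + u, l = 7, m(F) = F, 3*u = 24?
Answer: -445337/37080 ≈ -12.010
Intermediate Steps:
u = 8 (u = (⅓)*24 = 8)
K = 1447/180 (K = 7*(1/(-3 - 6*(-20))) + 8 = 7*(-1/20/(-9)) + 8 = 7*(-⅑*(-1/20)) + 8 = 7*(1/180) + 8 = 7/180 + 8 = 1447/180 ≈ 8.0389)
(m(-4) - K) - 71/(-2472) = (-4 - 1*1447/180) - 71/(-2472) = (-4 - 1447/180) - 71*(-1/2472) = -2167/180 + 71/2472 = -445337/37080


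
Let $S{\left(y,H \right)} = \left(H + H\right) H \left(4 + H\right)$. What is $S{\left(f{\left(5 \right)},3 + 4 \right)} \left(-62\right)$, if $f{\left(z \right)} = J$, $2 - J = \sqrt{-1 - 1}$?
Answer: $-66836$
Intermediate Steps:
$J = 2 - i \sqrt{2}$ ($J = 2 - \sqrt{-1 - 1} = 2 - \sqrt{-2} = 2 - i \sqrt{2} \approx 2.0 - 1.4142 i$)
$f{\left(z \right)} = 2 - i \sqrt{2}$
$S{\left(y,H \right)} = 2 H^{2} \left(4 + H\right)$ ($S{\left(y,H \right)} = 2 H H \left(4 + H\right) = 2 H^{2} \left(4 + H\right)$)
$S{\left(f{\left(5 \right)},3 + 4 \right)} \left(-62\right) = 2 \left(3 + 4\right)^{2} \left(4 + \left(3 + 4\right)\right) \left(-62\right) = 2 \cdot 7^{2} \left(4 + 7\right) \left(-62\right) = 2 \cdot 49 \cdot 11 \left(-62\right) = 1078 \left(-62\right) = -66836$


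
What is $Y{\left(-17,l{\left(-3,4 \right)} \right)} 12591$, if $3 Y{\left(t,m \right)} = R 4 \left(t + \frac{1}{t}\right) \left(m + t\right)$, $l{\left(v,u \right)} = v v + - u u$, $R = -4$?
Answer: $- \frac{467377920}{17} \approx -2.7493 \cdot 10^{7}$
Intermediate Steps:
$l{\left(v,u \right)} = v^{2} - u^{2}$
$Y{\left(t,m \right)} = - \frac{16 \left(m + t\right) \left(t + \frac{1}{t}\right)}{3}$ ($Y{\left(t,m \right)} = \frac{\left(-4\right) 4 \left(t + \frac{1}{t}\right) \left(m + t\right)}{3} = \frac{\left(-16\right) \left(m + t\right) \left(t + \frac{1}{t}\right)}{3} = - \frac{16 \left(m + t\right) \left(t + \frac{1}{t}\right)}{3}$)
$Y{\left(-17,l{\left(-3,4 \right)} \right)} 12591 = \frac{16 \left(- (\left(-3\right)^{2} - 4^{2}) - - 17 \left(1 + \left(-17\right)^{2} + \left(\left(-3\right)^{2} - 4^{2}\right) \left(-17\right)\right)\right)}{3 \left(-17\right)} 12591 = \frac{16}{3} \left(- \frac{1}{17}\right) \left(- (9 - 16) - - 17 \left(1 + 289 + \left(9 - 16\right) \left(-17\right)\right)\right) 12591 = \frac{16}{3} \left(- \frac{1}{17}\right) \left(\left(-1\right) \left(-7\right) - - 17 \left(1 + 289 - -119\right)\right) 12591 = \frac{16}{3} \left(- \frac{1}{17}\right) \left(7 - - 17 \left(1 + 289 + 119\right)\right) 12591 = \frac{16}{3} \left(- \frac{1}{17}\right) \left(7 - \left(-17\right) 409\right) 12591 = \frac{16}{3} \left(- \frac{1}{17}\right) \left(7 + 6953\right) 12591 = \frac{16}{3} \left(- \frac{1}{17}\right) 6960 \cdot 12591 = \left(- \frac{37120}{17}\right) 12591 = - \frac{467377920}{17}$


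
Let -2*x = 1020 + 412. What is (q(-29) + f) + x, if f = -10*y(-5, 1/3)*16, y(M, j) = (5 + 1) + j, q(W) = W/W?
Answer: -5185/3 ≈ -1728.3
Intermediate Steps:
q(W) = 1
y(M, j) = 6 + j
x = -716 (x = -(1020 + 412)/2 = -1/2*1432 = -716)
f = -3040/3 (f = -10*(6 + 1/3)*16 = -10*19/3*16 = -190/3*16 = -3040/3 ≈ -1013.3)
(q(-29) + f) + x = (1 - 3040/3) - 716 = -3037/3 - 716 = -5185/3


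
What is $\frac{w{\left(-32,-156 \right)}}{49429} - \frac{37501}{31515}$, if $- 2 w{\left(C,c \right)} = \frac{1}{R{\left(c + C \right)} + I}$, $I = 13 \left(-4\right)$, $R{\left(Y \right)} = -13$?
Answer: $- \frac{48194553851}{40501628310} \approx -1.1899$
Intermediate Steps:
$I = -52$
$w{\left(C,c \right)} = \frac{1}{130}$ ($w{\left(C,c \right)} = - \frac{1}{2 \left(-13 - 52\right)} = - \frac{1}{2 \left(-65\right)} = \left(- \frac{1}{2}\right) \left(- \frac{1}{65}\right) = \frac{1}{130}$)
$\frac{w{\left(-32,-156 \right)}}{49429} - \frac{37501}{31515} = \frac{1}{130 \cdot 49429} - \frac{37501}{31515} = \frac{1}{130} \cdot \frac{1}{49429} - \frac{37501}{31515} = \frac{1}{6425770} - \frac{37501}{31515} = - \frac{48194553851}{40501628310}$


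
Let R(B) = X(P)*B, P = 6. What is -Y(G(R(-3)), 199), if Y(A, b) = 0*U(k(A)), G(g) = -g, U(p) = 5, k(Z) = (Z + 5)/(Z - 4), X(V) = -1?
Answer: 0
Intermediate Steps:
k(Z) = (5 + Z)/(-4 + Z)
R(B) = -B
Y(A, b) = 0 (Y(A, b) = 0*5 = 0)
-Y(G(R(-3)), 199) = -1*0 = 0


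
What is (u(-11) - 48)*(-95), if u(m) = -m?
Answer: 3515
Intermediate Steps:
(u(-11) - 48)*(-95) = (-1*(-11) - 48)*(-95) = (11 - 48)*(-95) = -37*(-95) = 3515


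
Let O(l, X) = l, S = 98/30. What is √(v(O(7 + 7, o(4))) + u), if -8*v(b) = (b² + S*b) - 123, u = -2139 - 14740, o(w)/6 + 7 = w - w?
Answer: I*√60817830/60 ≈ 129.98*I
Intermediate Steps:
o(w) = -42 (o(w) = -42 + 6*(w - w) = -42 + 6*0 = -42 + 0 = -42)
u = -16879
S = 49/15 (S = 98*(1/30) = 49/15 ≈ 3.2667)
v(b) = 123/8 - 49*b/120 - b²/8 (v(b) = -((b² + 49*b/15) - 123)/8 = -(-123 + b² + 49*b/15)/8 = 123/8 - 49*b/120 - b²/8)
√(v(O(7 + 7, o(4))) + u) = √((123/8 - 49*(7 + 7)/120 - (7 + 7)²/8) - 16879) = √((123/8 - 49/120*14 - ⅛*14²) - 16879) = √((123/8 - 343/60 - ⅛*196) - 16879) = √((123/8 - 343/60 - 49/2) - 16879) = √(-1781/120 - 16879) = √(-2027261/120) = I*√60817830/60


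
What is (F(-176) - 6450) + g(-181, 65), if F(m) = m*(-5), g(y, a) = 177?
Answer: -5393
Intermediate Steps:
F(m) = -5*m
(F(-176) - 6450) + g(-181, 65) = (-5*(-176) - 6450) + 177 = (880 - 6450) + 177 = -5570 + 177 = -5393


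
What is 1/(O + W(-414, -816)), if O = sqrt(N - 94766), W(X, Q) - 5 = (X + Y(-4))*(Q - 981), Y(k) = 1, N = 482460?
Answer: 371083/275404991931 - sqrt(387694)/550809983862 ≈ 1.3463e-6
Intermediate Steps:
W(X, Q) = 5 + (1 + X)*(-981 + Q) (W(X, Q) = 5 + (X + 1)*(Q - 981) = 5 + (1 + X)*(-981 + Q))
O = sqrt(387694) (O = sqrt(482460 - 94766) = sqrt(387694) ≈ 622.65)
1/(O + W(-414, -816)) = 1/(sqrt(387694) + (-976 - 816 - 981*(-414) - 816*(-414))) = 1/(sqrt(387694) + (-976 - 816 + 406134 + 337824)) = 1/(sqrt(387694) + 742166) = 1/(742166 + sqrt(387694))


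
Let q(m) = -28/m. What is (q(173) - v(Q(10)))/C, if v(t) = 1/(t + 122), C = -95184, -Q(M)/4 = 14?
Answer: 2021/1086810912 ≈ 1.8596e-6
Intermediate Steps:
Q(M) = -56 (Q(M) = -4*14 = -56)
v(t) = 1/(122 + t)
(q(173) - v(Q(10)))/C = (-28/173 - 1/(122 - 56))/(-95184) = (-28*1/173 - 1/66)*(-1/95184) = (-28/173 - 1*1/66)*(-1/95184) = (-28/173 - 1/66)*(-1/95184) = -2021/11418*(-1/95184) = 2021/1086810912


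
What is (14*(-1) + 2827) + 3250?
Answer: 6063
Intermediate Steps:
(14*(-1) + 2827) + 3250 = (-14 + 2827) + 3250 = 2813 + 3250 = 6063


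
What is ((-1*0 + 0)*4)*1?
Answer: 0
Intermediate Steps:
((-1*0 + 0)*4)*1 = ((0 + 0)*4)*1 = (0*4)*1 = 0*1 = 0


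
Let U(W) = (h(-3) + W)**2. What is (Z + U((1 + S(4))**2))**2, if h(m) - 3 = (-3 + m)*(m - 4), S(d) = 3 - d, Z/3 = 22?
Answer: 4372281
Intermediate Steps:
Z = 66 (Z = 3*22 = 66)
h(m) = 3 + (-4 + m)*(-3 + m) (h(m) = 3 + (-3 + m)*(m - 4) = 3 + (-3 + m)*(-4 + m) = 3 + (-4 + m)*(-3 + m))
U(W) = (45 + W)**2 (U(W) = ((15 + (-3)**2 - 7*(-3)) + W)**2 = ((15 + 9 + 21) + W)**2 = (45 + W)**2)
(Z + U((1 + S(4))**2))**2 = (66 + (45 + (1 + (3 - 1*4))**2)**2)**2 = (66 + (45 + (1 + (3 - 4))**2)**2)**2 = (66 + (45 + (1 - 1)**2)**2)**2 = (66 + (45 + 0**2)**2)**2 = (66 + (45 + 0)**2)**2 = (66 + 45**2)**2 = (66 + 2025)**2 = 2091**2 = 4372281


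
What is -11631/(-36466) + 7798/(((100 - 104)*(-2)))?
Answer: 71113729/72932 ≈ 975.07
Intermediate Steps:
-11631/(-36466) + 7798/(((100 - 104)*(-2))) = -11631*(-1/36466) + 7798/((-4*(-2))) = 11631/36466 + 7798/8 = 11631/36466 + 7798*(⅛) = 11631/36466 + 3899/4 = 71113729/72932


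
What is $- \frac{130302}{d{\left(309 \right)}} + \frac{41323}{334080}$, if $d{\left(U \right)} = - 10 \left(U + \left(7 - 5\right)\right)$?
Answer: $\frac{4365980669}{103898880} \approx 42.021$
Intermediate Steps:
$d{\left(U \right)} = -20 - 10 U$ ($d{\left(U \right)} = - 10 \left(U + \left(7 - 5\right)\right) = - 10 \left(U + 2\right) = - 10 \left(2 + U\right) = -20 - 10 U$)
$- \frac{130302}{d{\left(309 \right)}} + \frac{41323}{334080} = - \frac{130302}{-20 - 3090} + \frac{41323}{334080} = - \frac{130302}{-20 - 3090} + 41323 \cdot \frac{1}{334080} = - \frac{130302}{-3110} + \frac{41323}{334080} = \left(-130302\right) \left(- \frac{1}{3110}\right) + \frac{41323}{334080} = \frac{65151}{1555} + \frac{41323}{334080} = \frac{4365980669}{103898880}$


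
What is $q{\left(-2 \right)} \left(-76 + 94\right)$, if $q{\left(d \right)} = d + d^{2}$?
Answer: $36$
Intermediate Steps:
$q{\left(-2 \right)} \left(-76 + 94\right) = - 2 \left(1 - 2\right) \left(-76 + 94\right) = \left(-2\right) \left(-1\right) 18 = 2 \cdot 18 = 36$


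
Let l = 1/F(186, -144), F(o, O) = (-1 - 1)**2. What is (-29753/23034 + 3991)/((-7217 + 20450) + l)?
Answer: 183797882/609629361 ≈ 0.30149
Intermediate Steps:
F(o, O) = 4 (F(o, O) = (-2)**2 = 4)
l = 1/4 ≈ 0.25000
(-29753/23034 + 3991)/((-7217 + 20450) + l) = (-29753/23034 + 3991)/((-7217 + 20450) + 1/4) = (-29753*1/23034 + 3991)/(13233 + 1/4) = (-29753/23034 + 3991)/(52933/4) = (91898941/23034)*(4/52933) = 183797882/609629361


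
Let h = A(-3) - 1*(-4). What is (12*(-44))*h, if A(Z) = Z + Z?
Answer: 1056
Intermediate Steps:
A(Z) = 2*Z
h = -2 (h = 2*(-3) - 1*(-4) = -6 + 4 = -2)
(12*(-44))*h = (12*(-44))*(-2) = -528*(-2) = 1056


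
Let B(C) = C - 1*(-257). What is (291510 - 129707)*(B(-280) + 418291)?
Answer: 67677017204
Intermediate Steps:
B(C) = 257 + C (B(C) = C + 257 = 257 + C)
(291510 - 129707)*(B(-280) + 418291) = (291510 - 129707)*((257 - 280) + 418291) = 161803*(-23 + 418291) = 161803*418268 = 67677017204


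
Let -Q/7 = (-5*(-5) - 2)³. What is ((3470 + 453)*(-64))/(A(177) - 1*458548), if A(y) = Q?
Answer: 251072/543717 ≈ 0.46177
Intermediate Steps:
Q = -85169 (Q = -7*(-5*(-5) - 2)³ = -7*(25 - 2)³ = -7*23³ = -7*12167 = -85169)
A(y) = -85169
((3470 + 453)*(-64))/(A(177) - 1*458548) = ((3470 + 453)*(-64))/(-85169 - 1*458548) = (3923*(-64))/(-85169 - 458548) = -251072/(-543717) = -251072*(-1/543717) = 251072/543717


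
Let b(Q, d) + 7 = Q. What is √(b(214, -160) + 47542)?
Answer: √47749 ≈ 218.52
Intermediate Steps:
b(Q, d) = -7 + Q
√(b(214, -160) + 47542) = √((-7 + 214) + 47542) = √(207 + 47542) = √47749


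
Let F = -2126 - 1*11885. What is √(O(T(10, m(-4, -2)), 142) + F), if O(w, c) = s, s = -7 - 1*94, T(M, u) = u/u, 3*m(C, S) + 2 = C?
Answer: 84*I*√2 ≈ 118.79*I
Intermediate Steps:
m(C, S) = -⅔ + C/3
T(M, u) = 1
F = -14011 (F = -2126 - 11885 = -14011)
s = -101 (s = -7 - 94 = -101)
O(w, c) = -101
√(O(T(10, m(-4, -2)), 142) + F) = √(-101 - 14011) = √(-14112) = 84*I*√2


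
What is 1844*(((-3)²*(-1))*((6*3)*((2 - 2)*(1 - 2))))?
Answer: 0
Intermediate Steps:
1844*(((-3)²*(-1))*((6*3)*((2 - 2)*(1 - 2)))) = 1844*((9*(-1))*(18*(0*(-1)))) = 1844*(-162*0) = 1844*(-9*0) = 1844*0 = 0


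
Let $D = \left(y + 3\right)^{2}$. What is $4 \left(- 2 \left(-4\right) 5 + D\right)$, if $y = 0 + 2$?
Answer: $260$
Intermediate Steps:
$y = 2$
$D = 25$ ($D = \left(2 + 3\right)^{2} = 5^{2} = 25$)
$4 \left(- 2 \left(-4\right) 5 + D\right) = 4 \left(- 2 \left(-4\right) 5 + 25\right) = 4 \left(- \left(-8\right) 5 + 25\right) = 4 \left(\left(-1\right) \left(-40\right) + 25\right) = 4 \left(40 + 25\right) = 4 \cdot 65 = 260$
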